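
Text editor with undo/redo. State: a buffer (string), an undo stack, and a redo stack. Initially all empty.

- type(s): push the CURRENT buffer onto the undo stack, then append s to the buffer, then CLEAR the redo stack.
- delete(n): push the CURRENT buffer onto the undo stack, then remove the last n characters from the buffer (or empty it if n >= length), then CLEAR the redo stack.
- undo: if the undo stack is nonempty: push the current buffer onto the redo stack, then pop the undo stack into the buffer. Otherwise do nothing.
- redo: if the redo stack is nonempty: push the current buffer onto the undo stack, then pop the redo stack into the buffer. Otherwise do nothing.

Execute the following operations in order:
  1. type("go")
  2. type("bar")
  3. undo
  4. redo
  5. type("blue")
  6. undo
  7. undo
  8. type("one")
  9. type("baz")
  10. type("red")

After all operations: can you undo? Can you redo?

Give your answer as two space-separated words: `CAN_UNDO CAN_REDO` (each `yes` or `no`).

Answer: yes no

Derivation:
After op 1 (type): buf='go' undo_depth=1 redo_depth=0
After op 2 (type): buf='gobar' undo_depth=2 redo_depth=0
After op 3 (undo): buf='go' undo_depth=1 redo_depth=1
After op 4 (redo): buf='gobar' undo_depth=2 redo_depth=0
After op 5 (type): buf='gobarblue' undo_depth=3 redo_depth=0
After op 6 (undo): buf='gobar' undo_depth=2 redo_depth=1
After op 7 (undo): buf='go' undo_depth=1 redo_depth=2
After op 8 (type): buf='goone' undo_depth=2 redo_depth=0
After op 9 (type): buf='goonebaz' undo_depth=3 redo_depth=0
After op 10 (type): buf='goonebazred' undo_depth=4 redo_depth=0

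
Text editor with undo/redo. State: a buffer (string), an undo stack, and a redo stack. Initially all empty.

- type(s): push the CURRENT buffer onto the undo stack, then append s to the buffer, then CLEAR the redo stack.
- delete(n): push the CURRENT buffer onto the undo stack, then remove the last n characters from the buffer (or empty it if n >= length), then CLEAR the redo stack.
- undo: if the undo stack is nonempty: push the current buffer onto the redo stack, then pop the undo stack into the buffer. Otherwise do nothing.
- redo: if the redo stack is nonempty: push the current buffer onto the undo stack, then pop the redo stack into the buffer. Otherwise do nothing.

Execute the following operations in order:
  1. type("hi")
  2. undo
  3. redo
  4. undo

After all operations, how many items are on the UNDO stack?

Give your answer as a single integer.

After op 1 (type): buf='hi' undo_depth=1 redo_depth=0
After op 2 (undo): buf='(empty)' undo_depth=0 redo_depth=1
After op 3 (redo): buf='hi' undo_depth=1 redo_depth=0
After op 4 (undo): buf='(empty)' undo_depth=0 redo_depth=1

Answer: 0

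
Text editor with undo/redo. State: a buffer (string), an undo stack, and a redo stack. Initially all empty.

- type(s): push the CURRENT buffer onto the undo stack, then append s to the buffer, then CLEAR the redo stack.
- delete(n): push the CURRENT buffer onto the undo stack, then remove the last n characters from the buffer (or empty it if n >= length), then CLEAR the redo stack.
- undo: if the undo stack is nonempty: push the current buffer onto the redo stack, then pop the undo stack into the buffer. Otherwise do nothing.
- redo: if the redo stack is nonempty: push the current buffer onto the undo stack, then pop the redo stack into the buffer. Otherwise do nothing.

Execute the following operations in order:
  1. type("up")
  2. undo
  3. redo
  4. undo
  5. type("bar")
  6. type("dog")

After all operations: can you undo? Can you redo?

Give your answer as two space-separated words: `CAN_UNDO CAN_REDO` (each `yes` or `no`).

Answer: yes no

Derivation:
After op 1 (type): buf='up' undo_depth=1 redo_depth=0
After op 2 (undo): buf='(empty)' undo_depth=0 redo_depth=1
After op 3 (redo): buf='up' undo_depth=1 redo_depth=0
After op 4 (undo): buf='(empty)' undo_depth=0 redo_depth=1
After op 5 (type): buf='bar' undo_depth=1 redo_depth=0
After op 6 (type): buf='bardog' undo_depth=2 redo_depth=0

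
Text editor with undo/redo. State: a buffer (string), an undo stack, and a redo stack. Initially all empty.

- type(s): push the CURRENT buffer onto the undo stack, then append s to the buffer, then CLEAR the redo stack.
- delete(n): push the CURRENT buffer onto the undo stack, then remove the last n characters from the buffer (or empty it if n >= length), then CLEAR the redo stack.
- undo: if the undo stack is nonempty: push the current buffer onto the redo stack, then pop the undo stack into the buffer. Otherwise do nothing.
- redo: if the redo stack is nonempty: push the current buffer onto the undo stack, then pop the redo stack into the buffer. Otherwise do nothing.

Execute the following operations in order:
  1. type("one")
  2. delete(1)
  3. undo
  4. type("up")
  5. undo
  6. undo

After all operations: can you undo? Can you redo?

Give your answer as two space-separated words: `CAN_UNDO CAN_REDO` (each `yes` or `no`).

After op 1 (type): buf='one' undo_depth=1 redo_depth=0
After op 2 (delete): buf='on' undo_depth=2 redo_depth=0
After op 3 (undo): buf='one' undo_depth=1 redo_depth=1
After op 4 (type): buf='oneup' undo_depth=2 redo_depth=0
After op 5 (undo): buf='one' undo_depth=1 redo_depth=1
After op 6 (undo): buf='(empty)' undo_depth=0 redo_depth=2

Answer: no yes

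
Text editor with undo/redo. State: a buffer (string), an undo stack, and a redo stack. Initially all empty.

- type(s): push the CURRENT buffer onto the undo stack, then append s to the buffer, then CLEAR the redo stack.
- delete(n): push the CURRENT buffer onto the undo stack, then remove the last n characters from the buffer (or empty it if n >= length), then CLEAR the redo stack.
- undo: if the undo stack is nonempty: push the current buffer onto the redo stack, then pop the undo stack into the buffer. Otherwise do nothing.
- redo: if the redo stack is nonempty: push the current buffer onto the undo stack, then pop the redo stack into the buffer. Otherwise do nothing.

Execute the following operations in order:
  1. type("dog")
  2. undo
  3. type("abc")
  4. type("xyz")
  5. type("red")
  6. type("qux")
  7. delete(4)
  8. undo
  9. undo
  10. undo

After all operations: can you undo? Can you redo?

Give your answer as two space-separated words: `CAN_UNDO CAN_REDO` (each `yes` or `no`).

After op 1 (type): buf='dog' undo_depth=1 redo_depth=0
After op 2 (undo): buf='(empty)' undo_depth=0 redo_depth=1
After op 3 (type): buf='abc' undo_depth=1 redo_depth=0
After op 4 (type): buf='abcxyz' undo_depth=2 redo_depth=0
After op 5 (type): buf='abcxyzred' undo_depth=3 redo_depth=0
After op 6 (type): buf='abcxyzredqux' undo_depth=4 redo_depth=0
After op 7 (delete): buf='abcxyzre' undo_depth=5 redo_depth=0
After op 8 (undo): buf='abcxyzredqux' undo_depth=4 redo_depth=1
After op 9 (undo): buf='abcxyzred' undo_depth=3 redo_depth=2
After op 10 (undo): buf='abcxyz' undo_depth=2 redo_depth=3

Answer: yes yes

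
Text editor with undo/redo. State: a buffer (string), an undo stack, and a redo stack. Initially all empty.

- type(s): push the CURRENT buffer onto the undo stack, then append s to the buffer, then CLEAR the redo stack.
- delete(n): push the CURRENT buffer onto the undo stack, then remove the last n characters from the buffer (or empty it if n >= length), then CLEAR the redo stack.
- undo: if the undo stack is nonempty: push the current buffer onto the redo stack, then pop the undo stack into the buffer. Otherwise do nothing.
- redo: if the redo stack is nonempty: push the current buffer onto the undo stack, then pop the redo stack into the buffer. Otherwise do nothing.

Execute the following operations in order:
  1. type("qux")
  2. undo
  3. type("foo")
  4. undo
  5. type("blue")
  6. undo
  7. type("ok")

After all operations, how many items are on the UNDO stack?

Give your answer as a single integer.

After op 1 (type): buf='qux' undo_depth=1 redo_depth=0
After op 2 (undo): buf='(empty)' undo_depth=0 redo_depth=1
After op 3 (type): buf='foo' undo_depth=1 redo_depth=0
After op 4 (undo): buf='(empty)' undo_depth=0 redo_depth=1
After op 5 (type): buf='blue' undo_depth=1 redo_depth=0
After op 6 (undo): buf='(empty)' undo_depth=0 redo_depth=1
After op 7 (type): buf='ok' undo_depth=1 redo_depth=0

Answer: 1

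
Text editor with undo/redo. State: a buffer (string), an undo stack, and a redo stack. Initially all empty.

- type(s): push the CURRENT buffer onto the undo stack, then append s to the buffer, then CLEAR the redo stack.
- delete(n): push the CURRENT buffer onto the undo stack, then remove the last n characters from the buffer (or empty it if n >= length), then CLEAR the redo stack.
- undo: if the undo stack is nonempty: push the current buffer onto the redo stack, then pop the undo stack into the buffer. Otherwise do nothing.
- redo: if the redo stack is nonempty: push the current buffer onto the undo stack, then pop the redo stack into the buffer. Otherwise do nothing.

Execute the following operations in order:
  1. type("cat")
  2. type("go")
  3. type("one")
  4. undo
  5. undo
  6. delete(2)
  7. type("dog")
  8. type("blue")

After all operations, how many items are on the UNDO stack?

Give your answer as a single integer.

After op 1 (type): buf='cat' undo_depth=1 redo_depth=0
After op 2 (type): buf='catgo' undo_depth=2 redo_depth=0
After op 3 (type): buf='catgoone' undo_depth=3 redo_depth=0
After op 4 (undo): buf='catgo' undo_depth=2 redo_depth=1
After op 5 (undo): buf='cat' undo_depth=1 redo_depth=2
After op 6 (delete): buf='c' undo_depth=2 redo_depth=0
After op 7 (type): buf='cdog' undo_depth=3 redo_depth=0
After op 8 (type): buf='cdogblue' undo_depth=4 redo_depth=0

Answer: 4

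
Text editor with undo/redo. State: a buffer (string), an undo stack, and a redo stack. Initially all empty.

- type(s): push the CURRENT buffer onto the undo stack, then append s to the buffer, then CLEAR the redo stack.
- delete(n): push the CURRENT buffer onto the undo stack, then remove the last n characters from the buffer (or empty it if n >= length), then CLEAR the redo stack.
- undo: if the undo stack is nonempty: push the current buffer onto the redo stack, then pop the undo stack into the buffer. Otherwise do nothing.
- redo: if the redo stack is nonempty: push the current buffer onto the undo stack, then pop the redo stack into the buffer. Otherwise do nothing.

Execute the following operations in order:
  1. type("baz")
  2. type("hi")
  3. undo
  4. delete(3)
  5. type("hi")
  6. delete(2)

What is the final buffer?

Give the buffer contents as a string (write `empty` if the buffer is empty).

After op 1 (type): buf='baz' undo_depth=1 redo_depth=0
After op 2 (type): buf='bazhi' undo_depth=2 redo_depth=0
After op 3 (undo): buf='baz' undo_depth=1 redo_depth=1
After op 4 (delete): buf='(empty)' undo_depth=2 redo_depth=0
After op 5 (type): buf='hi' undo_depth=3 redo_depth=0
After op 6 (delete): buf='(empty)' undo_depth=4 redo_depth=0

Answer: empty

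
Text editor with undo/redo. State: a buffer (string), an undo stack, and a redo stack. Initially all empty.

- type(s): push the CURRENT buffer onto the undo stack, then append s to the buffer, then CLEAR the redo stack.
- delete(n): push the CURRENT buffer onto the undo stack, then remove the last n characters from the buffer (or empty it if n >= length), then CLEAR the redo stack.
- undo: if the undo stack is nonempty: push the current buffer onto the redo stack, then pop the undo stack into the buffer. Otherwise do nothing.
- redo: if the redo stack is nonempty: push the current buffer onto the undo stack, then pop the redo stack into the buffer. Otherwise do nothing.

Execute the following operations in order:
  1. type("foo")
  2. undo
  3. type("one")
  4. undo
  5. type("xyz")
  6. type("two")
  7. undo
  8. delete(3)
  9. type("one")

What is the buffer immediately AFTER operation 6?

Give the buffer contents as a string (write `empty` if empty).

After op 1 (type): buf='foo' undo_depth=1 redo_depth=0
After op 2 (undo): buf='(empty)' undo_depth=0 redo_depth=1
After op 3 (type): buf='one' undo_depth=1 redo_depth=0
After op 4 (undo): buf='(empty)' undo_depth=0 redo_depth=1
After op 5 (type): buf='xyz' undo_depth=1 redo_depth=0
After op 6 (type): buf='xyztwo' undo_depth=2 redo_depth=0

Answer: xyztwo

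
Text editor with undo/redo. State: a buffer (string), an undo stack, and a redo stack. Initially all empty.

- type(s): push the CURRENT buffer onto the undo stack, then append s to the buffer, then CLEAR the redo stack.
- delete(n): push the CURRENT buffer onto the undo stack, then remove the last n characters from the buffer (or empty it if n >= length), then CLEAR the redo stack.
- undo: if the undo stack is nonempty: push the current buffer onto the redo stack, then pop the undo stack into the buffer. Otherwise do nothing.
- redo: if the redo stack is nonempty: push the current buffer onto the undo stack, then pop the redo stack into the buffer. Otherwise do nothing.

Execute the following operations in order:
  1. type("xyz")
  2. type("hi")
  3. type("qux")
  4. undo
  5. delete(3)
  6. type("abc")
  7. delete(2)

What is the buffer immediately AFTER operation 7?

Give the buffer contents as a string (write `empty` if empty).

After op 1 (type): buf='xyz' undo_depth=1 redo_depth=0
After op 2 (type): buf='xyzhi' undo_depth=2 redo_depth=0
After op 3 (type): buf='xyzhiqux' undo_depth=3 redo_depth=0
After op 4 (undo): buf='xyzhi' undo_depth=2 redo_depth=1
After op 5 (delete): buf='xy' undo_depth=3 redo_depth=0
After op 6 (type): buf='xyabc' undo_depth=4 redo_depth=0
After op 7 (delete): buf='xya' undo_depth=5 redo_depth=0

Answer: xya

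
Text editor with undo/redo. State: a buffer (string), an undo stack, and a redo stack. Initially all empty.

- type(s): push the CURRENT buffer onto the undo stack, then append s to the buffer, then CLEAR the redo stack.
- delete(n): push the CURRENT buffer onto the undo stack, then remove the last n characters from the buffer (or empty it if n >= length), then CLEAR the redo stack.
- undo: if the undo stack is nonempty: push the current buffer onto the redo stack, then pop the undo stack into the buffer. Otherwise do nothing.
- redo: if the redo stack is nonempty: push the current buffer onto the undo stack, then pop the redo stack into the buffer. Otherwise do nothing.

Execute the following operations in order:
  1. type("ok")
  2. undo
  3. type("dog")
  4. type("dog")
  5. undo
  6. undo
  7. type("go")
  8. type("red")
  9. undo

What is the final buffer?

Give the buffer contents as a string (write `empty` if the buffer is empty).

After op 1 (type): buf='ok' undo_depth=1 redo_depth=0
After op 2 (undo): buf='(empty)' undo_depth=0 redo_depth=1
After op 3 (type): buf='dog' undo_depth=1 redo_depth=0
After op 4 (type): buf='dogdog' undo_depth=2 redo_depth=0
After op 5 (undo): buf='dog' undo_depth=1 redo_depth=1
After op 6 (undo): buf='(empty)' undo_depth=0 redo_depth=2
After op 7 (type): buf='go' undo_depth=1 redo_depth=0
After op 8 (type): buf='gored' undo_depth=2 redo_depth=0
After op 9 (undo): buf='go' undo_depth=1 redo_depth=1

Answer: go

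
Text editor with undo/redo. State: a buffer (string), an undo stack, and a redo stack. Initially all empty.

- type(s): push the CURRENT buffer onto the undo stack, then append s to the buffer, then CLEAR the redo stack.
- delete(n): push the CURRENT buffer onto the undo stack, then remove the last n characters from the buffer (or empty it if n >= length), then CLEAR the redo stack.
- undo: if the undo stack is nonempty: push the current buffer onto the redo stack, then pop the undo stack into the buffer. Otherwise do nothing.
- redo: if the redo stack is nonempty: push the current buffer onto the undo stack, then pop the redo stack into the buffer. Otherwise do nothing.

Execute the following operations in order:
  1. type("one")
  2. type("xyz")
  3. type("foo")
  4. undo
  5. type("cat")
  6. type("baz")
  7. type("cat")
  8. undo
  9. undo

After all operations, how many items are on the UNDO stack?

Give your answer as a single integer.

After op 1 (type): buf='one' undo_depth=1 redo_depth=0
After op 2 (type): buf='onexyz' undo_depth=2 redo_depth=0
After op 3 (type): buf='onexyzfoo' undo_depth=3 redo_depth=0
After op 4 (undo): buf='onexyz' undo_depth=2 redo_depth=1
After op 5 (type): buf='onexyzcat' undo_depth=3 redo_depth=0
After op 6 (type): buf='onexyzcatbaz' undo_depth=4 redo_depth=0
After op 7 (type): buf='onexyzcatbazcat' undo_depth=5 redo_depth=0
After op 8 (undo): buf='onexyzcatbaz' undo_depth=4 redo_depth=1
After op 9 (undo): buf='onexyzcat' undo_depth=3 redo_depth=2

Answer: 3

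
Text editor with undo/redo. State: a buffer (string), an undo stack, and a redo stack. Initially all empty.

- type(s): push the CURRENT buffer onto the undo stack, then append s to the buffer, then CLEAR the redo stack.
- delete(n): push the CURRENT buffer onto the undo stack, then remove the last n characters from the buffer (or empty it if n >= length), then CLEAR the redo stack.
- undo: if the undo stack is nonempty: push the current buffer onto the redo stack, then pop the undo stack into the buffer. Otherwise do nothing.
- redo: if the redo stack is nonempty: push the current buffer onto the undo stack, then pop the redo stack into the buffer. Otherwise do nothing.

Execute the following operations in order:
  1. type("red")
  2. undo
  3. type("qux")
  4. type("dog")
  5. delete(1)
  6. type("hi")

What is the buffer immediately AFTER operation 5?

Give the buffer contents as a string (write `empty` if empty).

After op 1 (type): buf='red' undo_depth=1 redo_depth=0
After op 2 (undo): buf='(empty)' undo_depth=0 redo_depth=1
After op 3 (type): buf='qux' undo_depth=1 redo_depth=0
After op 4 (type): buf='quxdog' undo_depth=2 redo_depth=0
After op 5 (delete): buf='quxdo' undo_depth=3 redo_depth=0

Answer: quxdo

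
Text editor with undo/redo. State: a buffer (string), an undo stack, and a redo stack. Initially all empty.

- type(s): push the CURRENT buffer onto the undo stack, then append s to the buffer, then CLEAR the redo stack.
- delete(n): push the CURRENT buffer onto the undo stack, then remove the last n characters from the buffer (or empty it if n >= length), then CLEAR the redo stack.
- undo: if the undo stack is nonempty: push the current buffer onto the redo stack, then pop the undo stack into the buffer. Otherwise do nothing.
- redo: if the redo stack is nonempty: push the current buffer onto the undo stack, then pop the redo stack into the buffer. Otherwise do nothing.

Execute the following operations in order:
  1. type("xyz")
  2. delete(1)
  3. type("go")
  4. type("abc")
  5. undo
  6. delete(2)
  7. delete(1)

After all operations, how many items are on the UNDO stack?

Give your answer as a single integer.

Answer: 5

Derivation:
After op 1 (type): buf='xyz' undo_depth=1 redo_depth=0
After op 2 (delete): buf='xy' undo_depth=2 redo_depth=0
After op 3 (type): buf='xygo' undo_depth=3 redo_depth=0
After op 4 (type): buf='xygoabc' undo_depth=4 redo_depth=0
After op 5 (undo): buf='xygo' undo_depth=3 redo_depth=1
After op 6 (delete): buf='xy' undo_depth=4 redo_depth=0
After op 7 (delete): buf='x' undo_depth=5 redo_depth=0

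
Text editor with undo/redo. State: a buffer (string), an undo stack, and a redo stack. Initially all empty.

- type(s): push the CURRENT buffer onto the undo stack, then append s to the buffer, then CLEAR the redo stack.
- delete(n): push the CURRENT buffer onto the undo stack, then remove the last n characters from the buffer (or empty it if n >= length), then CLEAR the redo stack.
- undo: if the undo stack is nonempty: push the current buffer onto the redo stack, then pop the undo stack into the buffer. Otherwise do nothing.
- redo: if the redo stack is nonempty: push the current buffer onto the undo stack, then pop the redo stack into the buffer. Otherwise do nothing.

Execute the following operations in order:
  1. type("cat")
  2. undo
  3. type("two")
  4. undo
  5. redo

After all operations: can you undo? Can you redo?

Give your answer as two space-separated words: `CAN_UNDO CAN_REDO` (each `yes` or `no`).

After op 1 (type): buf='cat' undo_depth=1 redo_depth=0
After op 2 (undo): buf='(empty)' undo_depth=0 redo_depth=1
After op 3 (type): buf='two' undo_depth=1 redo_depth=0
After op 4 (undo): buf='(empty)' undo_depth=0 redo_depth=1
After op 5 (redo): buf='two' undo_depth=1 redo_depth=0

Answer: yes no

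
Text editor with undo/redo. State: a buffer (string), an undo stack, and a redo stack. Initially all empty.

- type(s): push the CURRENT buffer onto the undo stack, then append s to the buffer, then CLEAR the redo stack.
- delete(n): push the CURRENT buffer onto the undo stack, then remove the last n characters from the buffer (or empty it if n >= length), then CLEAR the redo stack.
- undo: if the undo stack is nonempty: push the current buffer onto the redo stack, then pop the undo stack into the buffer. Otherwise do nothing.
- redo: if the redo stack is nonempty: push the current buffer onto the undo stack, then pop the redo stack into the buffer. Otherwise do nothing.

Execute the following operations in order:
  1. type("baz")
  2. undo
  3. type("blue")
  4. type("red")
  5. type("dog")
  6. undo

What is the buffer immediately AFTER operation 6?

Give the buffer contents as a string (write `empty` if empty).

Answer: bluered

Derivation:
After op 1 (type): buf='baz' undo_depth=1 redo_depth=0
After op 2 (undo): buf='(empty)' undo_depth=0 redo_depth=1
After op 3 (type): buf='blue' undo_depth=1 redo_depth=0
After op 4 (type): buf='bluered' undo_depth=2 redo_depth=0
After op 5 (type): buf='bluereddog' undo_depth=3 redo_depth=0
After op 6 (undo): buf='bluered' undo_depth=2 redo_depth=1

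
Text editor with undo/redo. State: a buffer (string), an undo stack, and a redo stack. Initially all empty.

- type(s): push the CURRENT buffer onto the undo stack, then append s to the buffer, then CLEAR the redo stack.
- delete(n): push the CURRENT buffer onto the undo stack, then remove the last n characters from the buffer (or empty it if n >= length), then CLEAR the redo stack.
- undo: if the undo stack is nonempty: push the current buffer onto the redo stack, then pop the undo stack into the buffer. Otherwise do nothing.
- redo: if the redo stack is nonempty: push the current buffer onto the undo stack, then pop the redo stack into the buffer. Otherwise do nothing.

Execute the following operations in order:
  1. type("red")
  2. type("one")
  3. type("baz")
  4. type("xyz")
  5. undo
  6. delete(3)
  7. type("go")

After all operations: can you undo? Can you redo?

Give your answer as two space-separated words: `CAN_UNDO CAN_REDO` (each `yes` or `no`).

After op 1 (type): buf='red' undo_depth=1 redo_depth=0
After op 2 (type): buf='redone' undo_depth=2 redo_depth=0
After op 3 (type): buf='redonebaz' undo_depth=3 redo_depth=0
After op 4 (type): buf='redonebazxyz' undo_depth=4 redo_depth=0
After op 5 (undo): buf='redonebaz' undo_depth=3 redo_depth=1
After op 6 (delete): buf='redone' undo_depth=4 redo_depth=0
After op 7 (type): buf='redonego' undo_depth=5 redo_depth=0

Answer: yes no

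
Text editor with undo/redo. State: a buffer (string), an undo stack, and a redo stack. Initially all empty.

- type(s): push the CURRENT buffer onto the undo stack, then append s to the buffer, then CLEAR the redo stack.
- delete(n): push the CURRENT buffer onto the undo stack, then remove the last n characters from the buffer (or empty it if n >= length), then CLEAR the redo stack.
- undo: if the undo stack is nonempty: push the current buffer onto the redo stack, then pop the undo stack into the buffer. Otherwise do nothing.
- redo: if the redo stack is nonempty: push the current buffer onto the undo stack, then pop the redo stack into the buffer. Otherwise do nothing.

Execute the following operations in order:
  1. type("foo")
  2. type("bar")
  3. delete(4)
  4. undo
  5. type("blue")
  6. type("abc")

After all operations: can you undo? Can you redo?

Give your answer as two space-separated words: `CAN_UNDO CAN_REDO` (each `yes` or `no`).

After op 1 (type): buf='foo' undo_depth=1 redo_depth=0
After op 2 (type): buf='foobar' undo_depth=2 redo_depth=0
After op 3 (delete): buf='fo' undo_depth=3 redo_depth=0
After op 4 (undo): buf='foobar' undo_depth=2 redo_depth=1
After op 5 (type): buf='foobarblue' undo_depth=3 redo_depth=0
After op 6 (type): buf='foobarblueabc' undo_depth=4 redo_depth=0

Answer: yes no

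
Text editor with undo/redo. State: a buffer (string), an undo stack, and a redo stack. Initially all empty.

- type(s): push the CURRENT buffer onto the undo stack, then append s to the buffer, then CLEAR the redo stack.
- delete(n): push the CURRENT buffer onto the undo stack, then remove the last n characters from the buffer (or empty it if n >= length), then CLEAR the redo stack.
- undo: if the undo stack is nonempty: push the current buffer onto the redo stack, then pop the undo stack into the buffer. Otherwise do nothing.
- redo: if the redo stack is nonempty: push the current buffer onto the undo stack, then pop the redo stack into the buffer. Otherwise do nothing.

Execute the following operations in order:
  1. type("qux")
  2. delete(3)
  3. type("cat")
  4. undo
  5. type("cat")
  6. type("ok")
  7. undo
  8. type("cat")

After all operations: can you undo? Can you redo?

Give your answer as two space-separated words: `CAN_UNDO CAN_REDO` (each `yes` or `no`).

After op 1 (type): buf='qux' undo_depth=1 redo_depth=0
After op 2 (delete): buf='(empty)' undo_depth=2 redo_depth=0
After op 3 (type): buf='cat' undo_depth=3 redo_depth=0
After op 4 (undo): buf='(empty)' undo_depth=2 redo_depth=1
After op 5 (type): buf='cat' undo_depth=3 redo_depth=0
After op 6 (type): buf='catok' undo_depth=4 redo_depth=0
After op 7 (undo): buf='cat' undo_depth=3 redo_depth=1
After op 8 (type): buf='catcat' undo_depth=4 redo_depth=0

Answer: yes no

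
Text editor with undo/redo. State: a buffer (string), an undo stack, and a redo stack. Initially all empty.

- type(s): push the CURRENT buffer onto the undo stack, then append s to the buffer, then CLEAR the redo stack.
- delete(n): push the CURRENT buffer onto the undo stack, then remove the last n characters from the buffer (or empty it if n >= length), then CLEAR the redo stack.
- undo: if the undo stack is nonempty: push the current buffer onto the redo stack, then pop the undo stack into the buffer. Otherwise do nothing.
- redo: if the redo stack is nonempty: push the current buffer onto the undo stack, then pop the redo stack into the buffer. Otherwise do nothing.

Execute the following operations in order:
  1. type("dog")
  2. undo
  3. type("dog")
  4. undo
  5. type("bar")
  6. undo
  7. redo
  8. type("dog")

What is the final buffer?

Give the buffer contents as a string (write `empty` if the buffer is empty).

After op 1 (type): buf='dog' undo_depth=1 redo_depth=0
After op 2 (undo): buf='(empty)' undo_depth=0 redo_depth=1
After op 3 (type): buf='dog' undo_depth=1 redo_depth=0
After op 4 (undo): buf='(empty)' undo_depth=0 redo_depth=1
After op 5 (type): buf='bar' undo_depth=1 redo_depth=0
After op 6 (undo): buf='(empty)' undo_depth=0 redo_depth=1
After op 7 (redo): buf='bar' undo_depth=1 redo_depth=0
After op 8 (type): buf='bardog' undo_depth=2 redo_depth=0

Answer: bardog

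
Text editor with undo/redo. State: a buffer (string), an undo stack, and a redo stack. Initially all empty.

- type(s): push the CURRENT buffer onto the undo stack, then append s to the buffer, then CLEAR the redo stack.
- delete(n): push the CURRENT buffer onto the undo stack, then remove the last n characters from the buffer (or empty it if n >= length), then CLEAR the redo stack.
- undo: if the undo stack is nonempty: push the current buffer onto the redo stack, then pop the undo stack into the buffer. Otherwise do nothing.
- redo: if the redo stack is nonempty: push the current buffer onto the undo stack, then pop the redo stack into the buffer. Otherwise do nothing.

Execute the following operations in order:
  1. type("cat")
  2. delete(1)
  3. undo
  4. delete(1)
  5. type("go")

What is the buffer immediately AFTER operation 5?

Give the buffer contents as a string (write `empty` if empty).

After op 1 (type): buf='cat' undo_depth=1 redo_depth=0
After op 2 (delete): buf='ca' undo_depth=2 redo_depth=0
After op 3 (undo): buf='cat' undo_depth=1 redo_depth=1
After op 4 (delete): buf='ca' undo_depth=2 redo_depth=0
After op 5 (type): buf='cago' undo_depth=3 redo_depth=0

Answer: cago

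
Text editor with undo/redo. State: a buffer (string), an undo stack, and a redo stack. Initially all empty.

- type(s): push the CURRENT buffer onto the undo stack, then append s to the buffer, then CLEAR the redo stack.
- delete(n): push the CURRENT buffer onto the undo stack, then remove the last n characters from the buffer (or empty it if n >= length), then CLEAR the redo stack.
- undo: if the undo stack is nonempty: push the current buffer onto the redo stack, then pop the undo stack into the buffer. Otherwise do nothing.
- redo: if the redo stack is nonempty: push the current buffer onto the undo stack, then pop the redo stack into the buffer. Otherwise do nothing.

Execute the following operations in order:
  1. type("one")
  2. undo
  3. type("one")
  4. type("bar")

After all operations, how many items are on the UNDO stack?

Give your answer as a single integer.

Answer: 2

Derivation:
After op 1 (type): buf='one' undo_depth=1 redo_depth=0
After op 2 (undo): buf='(empty)' undo_depth=0 redo_depth=1
After op 3 (type): buf='one' undo_depth=1 redo_depth=0
After op 4 (type): buf='onebar' undo_depth=2 redo_depth=0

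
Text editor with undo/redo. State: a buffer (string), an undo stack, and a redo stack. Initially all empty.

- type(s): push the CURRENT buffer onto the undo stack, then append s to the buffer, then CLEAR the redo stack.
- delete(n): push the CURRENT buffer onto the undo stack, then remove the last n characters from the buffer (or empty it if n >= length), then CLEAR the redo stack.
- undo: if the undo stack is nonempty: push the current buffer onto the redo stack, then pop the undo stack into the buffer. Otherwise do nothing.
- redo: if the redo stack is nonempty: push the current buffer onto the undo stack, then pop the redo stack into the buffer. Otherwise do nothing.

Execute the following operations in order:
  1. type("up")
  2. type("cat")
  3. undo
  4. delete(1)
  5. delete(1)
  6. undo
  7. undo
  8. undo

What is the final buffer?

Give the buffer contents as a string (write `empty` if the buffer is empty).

After op 1 (type): buf='up' undo_depth=1 redo_depth=0
After op 2 (type): buf='upcat' undo_depth=2 redo_depth=0
After op 3 (undo): buf='up' undo_depth=1 redo_depth=1
After op 4 (delete): buf='u' undo_depth=2 redo_depth=0
After op 5 (delete): buf='(empty)' undo_depth=3 redo_depth=0
After op 6 (undo): buf='u' undo_depth=2 redo_depth=1
After op 7 (undo): buf='up' undo_depth=1 redo_depth=2
After op 8 (undo): buf='(empty)' undo_depth=0 redo_depth=3

Answer: empty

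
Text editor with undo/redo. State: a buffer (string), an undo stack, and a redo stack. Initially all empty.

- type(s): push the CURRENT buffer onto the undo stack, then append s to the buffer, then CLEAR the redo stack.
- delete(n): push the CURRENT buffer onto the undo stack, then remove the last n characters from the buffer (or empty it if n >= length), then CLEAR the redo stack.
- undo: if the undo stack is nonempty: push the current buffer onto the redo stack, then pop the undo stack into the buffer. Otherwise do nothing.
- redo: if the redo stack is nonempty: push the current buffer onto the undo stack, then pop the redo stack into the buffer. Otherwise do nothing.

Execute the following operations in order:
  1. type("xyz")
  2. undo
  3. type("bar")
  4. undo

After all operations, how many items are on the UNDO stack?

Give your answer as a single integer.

After op 1 (type): buf='xyz' undo_depth=1 redo_depth=0
After op 2 (undo): buf='(empty)' undo_depth=0 redo_depth=1
After op 3 (type): buf='bar' undo_depth=1 redo_depth=0
After op 4 (undo): buf='(empty)' undo_depth=0 redo_depth=1

Answer: 0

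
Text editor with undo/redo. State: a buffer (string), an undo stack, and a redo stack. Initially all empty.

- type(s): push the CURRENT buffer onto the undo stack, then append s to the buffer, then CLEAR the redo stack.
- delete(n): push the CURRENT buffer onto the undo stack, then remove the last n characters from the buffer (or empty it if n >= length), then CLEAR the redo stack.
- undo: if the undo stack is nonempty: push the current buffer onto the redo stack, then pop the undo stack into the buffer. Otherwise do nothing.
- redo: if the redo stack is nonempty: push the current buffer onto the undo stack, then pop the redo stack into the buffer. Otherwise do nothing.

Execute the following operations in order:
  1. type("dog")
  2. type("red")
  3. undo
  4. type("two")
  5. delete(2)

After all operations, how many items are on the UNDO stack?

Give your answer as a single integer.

Answer: 3

Derivation:
After op 1 (type): buf='dog' undo_depth=1 redo_depth=0
After op 2 (type): buf='dogred' undo_depth=2 redo_depth=0
After op 3 (undo): buf='dog' undo_depth=1 redo_depth=1
After op 4 (type): buf='dogtwo' undo_depth=2 redo_depth=0
After op 5 (delete): buf='dogt' undo_depth=3 redo_depth=0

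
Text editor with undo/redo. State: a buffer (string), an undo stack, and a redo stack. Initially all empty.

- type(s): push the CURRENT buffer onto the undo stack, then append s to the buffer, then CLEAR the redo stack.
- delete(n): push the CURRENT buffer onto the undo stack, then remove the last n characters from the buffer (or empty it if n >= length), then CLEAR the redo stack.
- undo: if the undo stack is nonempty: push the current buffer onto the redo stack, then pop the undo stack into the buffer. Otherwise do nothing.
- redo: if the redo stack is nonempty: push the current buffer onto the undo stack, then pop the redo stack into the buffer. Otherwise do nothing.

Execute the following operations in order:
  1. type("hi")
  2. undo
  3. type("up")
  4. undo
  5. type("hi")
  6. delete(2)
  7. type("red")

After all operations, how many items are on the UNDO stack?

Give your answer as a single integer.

Answer: 3

Derivation:
After op 1 (type): buf='hi' undo_depth=1 redo_depth=0
After op 2 (undo): buf='(empty)' undo_depth=0 redo_depth=1
After op 3 (type): buf='up' undo_depth=1 redo_depth=0
After op 4 (undo): buf='(empty)' undo_depth=0 redo_depth=1
After op 5 (type): buf='hi' undo_depth=1 redo_depth=0
After op 6 (delete): buf='(empty)' undo_depth=2 redo_depth=0
After op 7 (type): buf='red' undo_depth=3 redo_depth=0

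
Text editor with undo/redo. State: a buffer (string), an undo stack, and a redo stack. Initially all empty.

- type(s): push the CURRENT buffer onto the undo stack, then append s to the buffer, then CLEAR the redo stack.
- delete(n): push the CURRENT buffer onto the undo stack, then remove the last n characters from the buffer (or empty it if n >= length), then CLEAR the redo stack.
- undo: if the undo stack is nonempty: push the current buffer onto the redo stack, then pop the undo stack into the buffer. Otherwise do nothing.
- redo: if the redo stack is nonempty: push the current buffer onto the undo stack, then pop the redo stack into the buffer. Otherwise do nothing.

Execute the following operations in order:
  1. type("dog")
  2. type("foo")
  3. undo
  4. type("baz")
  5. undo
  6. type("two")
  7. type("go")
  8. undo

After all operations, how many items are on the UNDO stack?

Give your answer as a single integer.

Answer: 2

Derivation:
After op 1 (type): buf='dog' undo_depth=1 redo_depth=0
After op 2 (type): buf='dogfoo' undo_depth=2 redo_depth=0
After op 3 (undo): buf='dog' undo_depth=1 redo_depth=1
After op 4 (type): buf='dogbaz' undo_depth=2 redo_depth=0
After op 5 (undo): buf='dog' undo_depth=1 redo_depth=1
After op 6 (type): buf='dogtwo' undo_depth=2 redo_depth=0
After op 7 (type): buf='dogtwogo' undo_depth=3 redo_depth=0
After op 8 (undo): buf='dogtwo' undo_depth=2 redo_depth=1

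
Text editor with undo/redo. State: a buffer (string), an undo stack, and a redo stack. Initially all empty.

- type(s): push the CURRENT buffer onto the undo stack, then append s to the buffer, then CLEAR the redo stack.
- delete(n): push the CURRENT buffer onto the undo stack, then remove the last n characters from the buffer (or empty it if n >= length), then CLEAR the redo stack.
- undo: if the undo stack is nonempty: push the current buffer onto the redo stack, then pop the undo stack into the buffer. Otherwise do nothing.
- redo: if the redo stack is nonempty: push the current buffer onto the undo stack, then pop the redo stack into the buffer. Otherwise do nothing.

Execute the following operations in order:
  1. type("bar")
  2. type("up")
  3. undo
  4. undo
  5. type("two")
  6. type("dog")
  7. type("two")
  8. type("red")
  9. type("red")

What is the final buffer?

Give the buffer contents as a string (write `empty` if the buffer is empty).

After op 1 (type): buf='bar' undo_depth=1 redo_depth=0
After op 2 (type): buf='barup' undo_depth=2 redo_depth=0
After op 3 (undo): buf='bar' undo_depth=1 redo_depth=1
After op 4 (undo): buf='(empty)' undo_depth=0 redo_depth=2
After op 5 (type): buf='two' undo_depth=1 redo_depth=0
After op 6 (type): buf='twodog' undo_depth=2 redo_depth=0
After op 7 (type): buf='twodogtwo' undo_depth=3 redo_depth=0
After op 8 (type): buf='twodogtwored' undo_depth=4 redo_depth=0
After op 9 (type): buf='twodogtworedred' undo_depth=5 redo_depth=0

Answer: twodogtworedred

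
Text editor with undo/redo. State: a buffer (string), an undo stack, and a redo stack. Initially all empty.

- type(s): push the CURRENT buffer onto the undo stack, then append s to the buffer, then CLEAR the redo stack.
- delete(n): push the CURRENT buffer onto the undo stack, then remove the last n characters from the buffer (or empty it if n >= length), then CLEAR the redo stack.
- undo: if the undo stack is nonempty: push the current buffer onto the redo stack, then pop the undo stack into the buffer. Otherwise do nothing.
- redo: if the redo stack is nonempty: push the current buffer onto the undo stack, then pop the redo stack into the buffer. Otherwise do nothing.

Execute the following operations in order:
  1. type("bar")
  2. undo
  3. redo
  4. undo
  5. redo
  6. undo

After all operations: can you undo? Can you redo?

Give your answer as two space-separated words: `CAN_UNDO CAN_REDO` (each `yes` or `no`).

Answer: no yes

Derivation:
After op 1 (type): buf='bar' undo_depth=1 redo_depth=0
After op 2 (undo): buf='(empty)' undo_depth=0 redo_depth=1
After op 3 (redo): buf='bar' undo_depth=1 redo_depth=0
After op 4 (undo): buf='(empty)' undo_depth=0 redo_depth=1
After op 5 (redo): buf='bar' undo_depth=1 redo_depth=0
After op 6 (undo): buf='(empty)' undo_depth=0 redo_depth=1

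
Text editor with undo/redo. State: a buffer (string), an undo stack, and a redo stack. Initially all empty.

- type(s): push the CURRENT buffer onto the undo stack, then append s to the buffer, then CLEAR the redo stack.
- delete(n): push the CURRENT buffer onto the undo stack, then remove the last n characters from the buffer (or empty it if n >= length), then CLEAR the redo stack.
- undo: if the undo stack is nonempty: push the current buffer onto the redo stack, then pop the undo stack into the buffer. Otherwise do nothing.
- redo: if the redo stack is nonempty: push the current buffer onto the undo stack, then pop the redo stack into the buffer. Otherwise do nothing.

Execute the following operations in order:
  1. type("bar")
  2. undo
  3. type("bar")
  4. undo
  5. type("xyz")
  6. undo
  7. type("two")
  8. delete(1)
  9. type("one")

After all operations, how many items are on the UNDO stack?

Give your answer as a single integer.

After op 1 (type): buf='bar' undo_depth=1 redo_depth=0
After op 2 (undo): buf='(empty)' undo_depth=0 redo_depth=1
After op 3 (type): buf='bar' undo_depth=1 redo_depth=0
After op 4 (undo): buf='(empty)' undo_depth=0 redo_depth=1
After op 5 (type): buf='xyz' undo_depth=1 redo_depth=0
After op 6 (undo): buf='(empty)' undo_depth=0 redo_depth=1
After op 7 (type): buf='two' undo_depth=1 redo_depth=0
After op 8 (delete): buf='tw' undo_depth=2 redo_depth=0
After op 9 (type): buf='twone' undo_depth=3 redo_depth=0

Answer: 3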